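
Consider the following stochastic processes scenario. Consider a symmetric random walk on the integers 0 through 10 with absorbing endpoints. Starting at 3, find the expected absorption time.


For symmetric RW on 0,...,N with absorbing barriers, E(i) = i*(N-i)
E(3) = 3 * 7 = 21

21


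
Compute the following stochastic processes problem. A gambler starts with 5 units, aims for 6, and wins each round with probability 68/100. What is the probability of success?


Gambler's ruin formula:
r = q/p = 0.3200/0.6800 = 0.4706
P(win) = (1 - r^i)/(1 - r^N)
= (1 - 0.4706^5)/(1 - 0.4706^6)
= 0.9876

0.9876


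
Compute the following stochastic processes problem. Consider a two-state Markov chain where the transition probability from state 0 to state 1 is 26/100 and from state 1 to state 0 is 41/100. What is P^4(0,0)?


Computing P^4 by matrix multiplication.
P = [[0.7400, 0.2600], [0.4100, 0.5900]]
After raising P to the power 4:
P^4(0,0) = 0.6165

0.6165


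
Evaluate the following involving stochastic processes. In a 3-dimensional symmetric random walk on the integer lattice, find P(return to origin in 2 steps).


P(return in 2 steps) = P(reverse first step) = 1/(2d)
= 1/6
= 0.1667

0.1667


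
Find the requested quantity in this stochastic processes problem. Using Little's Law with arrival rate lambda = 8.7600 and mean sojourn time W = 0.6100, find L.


Little's Law: L = lambda * W
= 8.7600 * 0.6100
= 5.3436

5.3436


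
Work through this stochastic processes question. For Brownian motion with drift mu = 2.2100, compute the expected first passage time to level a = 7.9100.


Expected first passage time = a/mu
= 7.9100/2.2100
= 3.5792

3.5792


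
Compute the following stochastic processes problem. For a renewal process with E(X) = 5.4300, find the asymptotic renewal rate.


Long-run renewal rate = 1/E(X)
= 1/5.4300
= 0.1842

0.1842


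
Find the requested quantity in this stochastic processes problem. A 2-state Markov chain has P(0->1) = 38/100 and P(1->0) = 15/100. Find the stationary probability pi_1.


Stationary distribution: pi_0 = p10/(p01+p10), pi_1 = p01/(p01+p10)
p01 = 0.3800, p10 = 0.1500
pi_1 = 0.7170

0.7170


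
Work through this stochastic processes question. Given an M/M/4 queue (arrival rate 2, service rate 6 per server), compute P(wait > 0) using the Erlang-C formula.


a = lambda/mu = 0.3333
rho = a/c = 0.0833
Erlang-C formula applied:
C(c,a) = 4.0209e-04

4.0209e-04


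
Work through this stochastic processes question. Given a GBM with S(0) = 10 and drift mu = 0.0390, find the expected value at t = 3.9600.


E[S(t)] = S(0) * exp(mu * t)
= 10 * exp(0.0390 * 3.9600)
= 10 * 1.1670
= 11.6700

11.6700


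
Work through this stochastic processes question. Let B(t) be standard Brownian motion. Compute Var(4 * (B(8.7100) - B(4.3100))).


Var(alpha*(B(t)-B(s))) = alpha^2 * (t-s)
= 4^2 * (8.7100 - 4.3100)
= 16 * 4.4000
= 70.4000

70.4000


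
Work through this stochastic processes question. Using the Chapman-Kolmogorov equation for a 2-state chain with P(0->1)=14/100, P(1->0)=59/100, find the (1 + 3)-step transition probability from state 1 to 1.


P^4 = P^1 * P^3
Computing via matrix multiplication of the transition matrix.
Entry (1,1) of P^4 = 0.1961

0.1961


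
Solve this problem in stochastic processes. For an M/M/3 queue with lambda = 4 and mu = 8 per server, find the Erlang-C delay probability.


a = lambda/mu = 0.5000
rho = a/c = 0.1667
Erlang-C formula applied:
C(c,a) = 0.0152

0.0152


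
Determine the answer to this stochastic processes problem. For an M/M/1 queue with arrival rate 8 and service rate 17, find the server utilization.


rho = lambda/mu
= 8/17
= 0.4706

0.4706


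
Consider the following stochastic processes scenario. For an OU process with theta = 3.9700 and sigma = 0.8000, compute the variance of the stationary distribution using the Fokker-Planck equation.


Stationary variance = sigma^2 / (2*theta)
= 0.8000^2 / (2*3.9700)
= 0.6400 / 7.9400
= 0.0806

0.0806


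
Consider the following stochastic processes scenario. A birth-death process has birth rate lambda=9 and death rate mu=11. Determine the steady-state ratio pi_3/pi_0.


For birth-death process, pi_n/pi_0 = (lambda/mu)^n
= (9/11)^3
= 0.5477

0.5477


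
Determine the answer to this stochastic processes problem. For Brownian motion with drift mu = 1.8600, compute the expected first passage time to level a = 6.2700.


Expected first passage time = a/mu
= 6.2700/1.8600
= 3.3710

3.3710


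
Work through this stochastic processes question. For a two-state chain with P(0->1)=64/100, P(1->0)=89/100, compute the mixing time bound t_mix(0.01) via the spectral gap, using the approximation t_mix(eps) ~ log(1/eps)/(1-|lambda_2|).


lambda_2 = |1 - p01 - p10| = |1 - 0.6400 - 0.8900| = 0.5300
t_mix ~ log(1/eps)/(1 - |lambda_2|)
= log(100)/(1 - 0.5300) = 4.6052/0.4700
= 9.7982

9.7982


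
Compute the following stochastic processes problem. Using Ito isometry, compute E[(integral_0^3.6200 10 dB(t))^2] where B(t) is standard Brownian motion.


By Ito isometry: E[(int f dB)^2] = int f^2 dt
= 10^2 * 3.6200
= 100 * 3.6200 = 362.0000

362.0000


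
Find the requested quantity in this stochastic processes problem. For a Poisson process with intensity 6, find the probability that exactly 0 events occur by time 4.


P(N(t)=k) = (lambda*t)^k * exp(-lambda*t) / k!
lambda*t = 24
= 24^0 * exp(-24) / 0!
= 1 * 3.7751e-11 / 1
= 3.7751e-11

3.7751e-11


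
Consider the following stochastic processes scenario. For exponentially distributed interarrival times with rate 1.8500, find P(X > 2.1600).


P(X > t) = exp(-lambda * t)
= exp(-1.8500 * 2.1600)
= exp(-3.9960) = 0.0184

0.0184


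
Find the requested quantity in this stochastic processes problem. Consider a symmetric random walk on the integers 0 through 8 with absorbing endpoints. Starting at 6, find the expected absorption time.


For symmetric RW on 0,...,N with absorbing barriers, E(i) = i*(N-i)
E(6) = 6 * 2 = 12

12


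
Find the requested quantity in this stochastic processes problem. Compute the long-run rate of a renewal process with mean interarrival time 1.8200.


Long-run renewal rate = 1/E(X)
= 1/1.8200
= 0.5495

0.5495


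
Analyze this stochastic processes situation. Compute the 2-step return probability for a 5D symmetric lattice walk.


P(return in 2 steps) = P(reverse first step) = 1/(2d)
= 1/10
= 0.1000

0.1000


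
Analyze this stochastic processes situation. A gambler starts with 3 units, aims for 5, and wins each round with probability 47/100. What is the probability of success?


Gambler's ruin formula:
r = q/p = 0.5300/0.4700 = 1.1277
P(win) = (1 - r^i)/(1 - r^N)
= (1 - 1.1277^3)/(1 - 1.1277^5)
= 0.5270

0.5270


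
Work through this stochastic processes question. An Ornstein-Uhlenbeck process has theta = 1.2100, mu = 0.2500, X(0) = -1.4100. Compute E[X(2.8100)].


E[X(t)] = mu + (X(0) - mu)*exp(-theta*t)
= 0.2500 + (-1.4100 - 0.2500)*exp(-1.2100*2.8100)
= 0.2500 + -1.6600 * 0.0334
= 0.1946

0.1946


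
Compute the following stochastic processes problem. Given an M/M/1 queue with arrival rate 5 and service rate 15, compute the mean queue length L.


rho = 5/15 = 0.3333
L = rho/(1-rho)
= 0.3333/0.6667
= 0.5000

0.5000


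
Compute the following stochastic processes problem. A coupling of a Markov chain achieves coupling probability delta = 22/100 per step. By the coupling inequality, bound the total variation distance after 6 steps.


TV distance bound <= (1-delta)^n
= (1 - 0.2200)^6
= 0.7800^6
= 0.2252

0.2252


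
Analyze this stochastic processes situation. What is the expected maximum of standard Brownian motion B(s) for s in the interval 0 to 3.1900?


E(max B(s)) = sqrt(2t/pi)
= sqrt(2*3.1900/pi)
= sqrt(2.0308)
= 1.4251

1.4251


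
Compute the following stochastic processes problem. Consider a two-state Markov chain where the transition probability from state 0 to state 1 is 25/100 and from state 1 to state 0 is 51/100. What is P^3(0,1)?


Computing P^3 by matrix multiplication.
P = [[0.7500, 0.2500], [0.5100, 0.4900]]
After raising P to the power 3:
P^3(0,1) = 0.3244

0.3244


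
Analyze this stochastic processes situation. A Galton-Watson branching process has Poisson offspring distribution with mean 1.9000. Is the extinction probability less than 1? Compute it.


Since mu = 1.9000 > 1, extinction prob q < 1.
Solve s = exp(mu*(s-1)) iteratively.
q = 0.2328

0.2328


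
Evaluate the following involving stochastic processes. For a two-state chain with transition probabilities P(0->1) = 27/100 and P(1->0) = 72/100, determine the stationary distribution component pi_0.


Stationary distribution: pi_0 = p10/(p01+p10), pi_1 = p01/(p01+p10)
p01 = 0.2700, p10 = 0.7200
pi_0 = 0.7273

0.7273


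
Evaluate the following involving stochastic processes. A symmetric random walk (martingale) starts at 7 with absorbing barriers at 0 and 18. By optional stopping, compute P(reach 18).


By optional stopping theorem: E(M at tau) = M(0) = 7
P(hit 18)*18 + P(hit 0)*0 = 7
P(hit 18) = (7 - 0)/(18 - 0) = 7/18 = 0.3889

0.3889


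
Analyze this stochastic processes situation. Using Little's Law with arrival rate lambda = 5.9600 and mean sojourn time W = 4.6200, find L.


Little's Law: L = lambda * W
= 5.9600 * 4.6200
= 27.5352

27.5352


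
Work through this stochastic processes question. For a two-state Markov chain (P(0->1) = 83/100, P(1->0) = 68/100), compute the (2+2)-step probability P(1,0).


P^4 = P^2 * P^2
Computing via matrix multiplication of the transition matrix.
Entry (1,0) of P^4 = 0.4199

0.4199


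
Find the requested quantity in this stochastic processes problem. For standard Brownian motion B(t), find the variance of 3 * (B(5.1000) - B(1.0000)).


Var(alpha*(B(t)-B(s))) = alpha^2 * (t-s)
= 3^2 * (5.1000 - 1.0000)
= 9 * 4.1000
= 36.9000

36.9000


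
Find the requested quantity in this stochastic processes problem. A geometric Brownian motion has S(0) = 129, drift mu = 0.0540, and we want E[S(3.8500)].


E[S(t)] = S(0) * exp(mu * t)
= 129 * exp(0.0540 * 3.8500)
= 129 * 1.2311
= 158.8106

158.8106


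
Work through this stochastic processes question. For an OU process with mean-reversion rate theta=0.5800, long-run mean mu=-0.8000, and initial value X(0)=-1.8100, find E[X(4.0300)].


E[X(t)] = mu + (X(0) - mu)*exp(-theta*t)
= -0.8000 + (-1.8100 - -0.8000)*exp(-0.5800*4.0300)
= -0.8000 + -1.0100 * 0.0966
= -0.8975

-0.8975


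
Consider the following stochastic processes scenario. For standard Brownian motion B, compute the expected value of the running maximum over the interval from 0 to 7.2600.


E(max B(s)) = sqrt(2t/pi)
= sqrt(2*7.2600/pi)
= sqrt(4.6219)
= 2.1499

2.1499


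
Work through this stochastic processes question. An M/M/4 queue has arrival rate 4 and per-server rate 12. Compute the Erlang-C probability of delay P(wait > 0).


a = lambda/mu = 0.3333
rho = a/c = 0.0833
Erlang-C formula applied:
C(c,a) = 4.0209e-04

4.0209e-04


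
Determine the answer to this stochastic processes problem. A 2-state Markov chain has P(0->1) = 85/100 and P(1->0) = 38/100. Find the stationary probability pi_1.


Stationary distribution: pi_0 = p10/(p01+p10), pi_1 = p01/(p01+p10)
p01 = 0.8500, p10 = 0.3800
pi_1 = 0.6911

0.6911


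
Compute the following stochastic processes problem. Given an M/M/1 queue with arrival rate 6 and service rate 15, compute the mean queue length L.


rho = 6/15 = 0.4000
L = rho/(1-rho)
= 0.4000/0.6000
= 0.6667

0.6667


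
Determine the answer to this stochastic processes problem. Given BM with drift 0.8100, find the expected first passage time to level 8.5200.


Expected first passage time = a/mu
= 8.5200/0.8100
= 10.5185

10.5185


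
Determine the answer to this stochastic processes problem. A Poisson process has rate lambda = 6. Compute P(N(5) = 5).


P(N(t)=k) = (lambda*t)^k * exp(-lambda*t) / k!
lambda*t = 30
= 30^5 * exp(-30) / 5!
= 24300000 * 9.3576e-14 / 120
= 1.8949e-08

1.8949e-08


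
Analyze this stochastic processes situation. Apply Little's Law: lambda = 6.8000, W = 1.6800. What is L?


Little's Law: L = lambda * W
= 6.8000 * 1.6800
= 11.4240

11.4240


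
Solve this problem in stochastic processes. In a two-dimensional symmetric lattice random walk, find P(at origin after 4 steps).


P = C(4,2)^2 / 4^4
= 6^2 / 256
= 36 / 256
= 0.1406

0.1406


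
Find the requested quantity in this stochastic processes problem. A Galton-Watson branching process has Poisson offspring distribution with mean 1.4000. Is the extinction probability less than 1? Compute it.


Since mu = 1.4000 > 1, extinction prob q < 1.
Solve s = exp(mu*(s-1)) iteratively.
q = 0.4890

0.4890


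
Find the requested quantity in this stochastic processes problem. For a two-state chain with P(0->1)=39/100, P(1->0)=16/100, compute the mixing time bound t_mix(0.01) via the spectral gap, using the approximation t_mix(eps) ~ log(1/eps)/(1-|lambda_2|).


lambda_2 = |1 - p01 - p10| = |1 - 0.3900 - 0.1600| = 0.4500
t_mix ~ log(1/eps)/(1 - |lambda_2|)
= log(100)/(1 - 0.4500) = 4.6052/0.5500
= 8.3730

8.3730


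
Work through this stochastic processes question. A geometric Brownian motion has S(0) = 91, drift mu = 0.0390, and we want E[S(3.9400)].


E[S(t)] = S(0) * exp(mu * t)
= 91 * exp(0.0390 * 3.9400)
= 91 * 1.1661
= 106.1146

106.1146


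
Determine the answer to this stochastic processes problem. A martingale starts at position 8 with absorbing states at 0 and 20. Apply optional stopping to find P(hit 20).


By optional stopping theorem: E(M at tau) = M(0) = 8
P(hit 20)*20 + P(hit 0)*0 = 8
P(hit 20) = (8 - 0)/(20 - 0) = 2/5 = 0.4000

0.4000


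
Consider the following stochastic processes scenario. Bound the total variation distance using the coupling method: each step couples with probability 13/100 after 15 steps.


TV distance bound <= (1-delta)^n
= (1 - 0.1300)^15
= 0.8700^15
= 0.1238

0.1238


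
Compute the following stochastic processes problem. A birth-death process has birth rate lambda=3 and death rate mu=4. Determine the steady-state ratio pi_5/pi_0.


For birth-death process, pi_n/pi_0 = (lambda/mu)^n
= (3/4)^5
= 0.2373

0.2373


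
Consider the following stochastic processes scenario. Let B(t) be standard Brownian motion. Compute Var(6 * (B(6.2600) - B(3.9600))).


Var(alpha*(B(t)-B(s))) = alpha^2 * (t-s)
= 6^2 * (6.2600 - 3.9600)
= 36 * 2.3000
= 82.8000

82.8000


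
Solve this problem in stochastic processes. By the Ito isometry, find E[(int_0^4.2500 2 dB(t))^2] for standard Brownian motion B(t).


By Ito isometry: E[(int f dB)^2] = int f^2 dt
= 2^2 * 4.2500
= 4 * 4.2500 = 17.0000

17.0000


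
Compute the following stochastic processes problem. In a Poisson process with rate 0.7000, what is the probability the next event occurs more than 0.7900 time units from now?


P(X > t) = exp(-lambda * t)
= exp(-0.7000 * 0.7900)
= exp(-0.5530) = 0.5752

0.5752


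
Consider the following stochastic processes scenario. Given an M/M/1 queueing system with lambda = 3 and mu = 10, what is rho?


rho = lambda/mu
= 3/10
= 0.3000

0.3000


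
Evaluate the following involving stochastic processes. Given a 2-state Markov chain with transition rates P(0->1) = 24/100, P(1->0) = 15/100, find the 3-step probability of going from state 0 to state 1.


Computing P^3 by matrix multiplication.
P = [[0.7600, 0.2400], [0.1500, 0.8500]]
After raising P to the power 3:
P^3(0,1) = 0.4757

0.4757


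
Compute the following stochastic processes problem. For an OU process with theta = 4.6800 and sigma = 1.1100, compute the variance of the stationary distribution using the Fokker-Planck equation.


Stationary variance = sigma^2 / (2*theta)
= 1.1100^2 / (2*4.6800)
= 1.2321 / 9.3600
= 0.1316

0.1316


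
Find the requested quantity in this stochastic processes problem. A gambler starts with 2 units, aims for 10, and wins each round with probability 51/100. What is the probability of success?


Gambler's ruin formula:
r = q/p = 0.4900/0.5100 = 0.9608
P(win) = (1 - r^i)/(1 - r^N)
= (1 - 0.9608^2)/(1 - 0.9608^10)
= 0.2332

0.2332


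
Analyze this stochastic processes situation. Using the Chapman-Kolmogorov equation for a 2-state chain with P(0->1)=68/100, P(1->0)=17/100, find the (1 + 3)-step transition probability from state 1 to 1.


P^4 = P^1 * P^3
Computing via matrix multiplication of the transition matrix.
Entry (1,1) of P^4 = 0.8001

0.8001


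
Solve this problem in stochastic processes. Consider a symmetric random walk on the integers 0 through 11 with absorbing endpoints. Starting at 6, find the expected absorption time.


For symmetric RW on 0,...,N with absorbing barriers, E(i) = i*(N-i)
E(6) = 6 * 5 = 30

30


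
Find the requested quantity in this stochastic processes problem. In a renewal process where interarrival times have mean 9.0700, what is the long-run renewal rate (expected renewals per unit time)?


Long-run renewal rate = 1/E(X)
= 1/9.0700
= 0.1103

0.1103


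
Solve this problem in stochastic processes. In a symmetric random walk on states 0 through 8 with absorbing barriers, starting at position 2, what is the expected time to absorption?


For symmetric RW on 0,...,N with absorbing barriers, E(i) = i*(N-i)
E(2) = 2 * 6 = 12

12


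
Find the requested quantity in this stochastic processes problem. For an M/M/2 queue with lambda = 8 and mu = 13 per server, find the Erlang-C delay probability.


a = lambda/mu = 0.6154
rho = a/c = 0.3077
Erlang-C formula applied:
C(c,a) = 0.1448

0.1448


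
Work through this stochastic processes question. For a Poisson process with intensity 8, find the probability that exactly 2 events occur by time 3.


P(N(t)=k) = (lambda*t)^k * exp(-lambda*t) / k!
lambda*t = 24
= 24^2 * exp(-24) / 2!
= 576 * 3.7751e-11 / 2
= 1.0872e-08

1.0872e-08


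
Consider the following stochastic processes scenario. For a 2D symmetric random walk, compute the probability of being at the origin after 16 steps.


P = C(16,8)^2 / 4^16
= 12870^2 / 4294967296
= 165636900 / 4294967296
= 0.0386

0.0386


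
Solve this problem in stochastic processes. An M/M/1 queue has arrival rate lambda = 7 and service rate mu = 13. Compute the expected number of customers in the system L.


rho = 7/13 = 0.5385
L = rho/(1-rho)
= 0.5385/0.4615
= 1.1667

1.1667


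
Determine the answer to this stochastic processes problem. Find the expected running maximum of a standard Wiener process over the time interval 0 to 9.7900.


E(max B(s)) = sqrt(2t/pi)
= sqrt(2*9.7900/pi)
= sqrt(6.2325)
= 2.4965

2.4965


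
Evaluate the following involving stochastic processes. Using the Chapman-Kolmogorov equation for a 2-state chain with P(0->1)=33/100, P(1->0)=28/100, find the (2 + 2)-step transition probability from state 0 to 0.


P^4 = P^2 * P^2
Computing via matrix multiplication of the transition matrix.
Entry (0,0) of P^4 = 0.4715

0.4715


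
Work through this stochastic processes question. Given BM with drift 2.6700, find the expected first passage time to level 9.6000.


Expected first passage time = a/mu
= 9.6000/2.6700
= 3.5955

3.5955


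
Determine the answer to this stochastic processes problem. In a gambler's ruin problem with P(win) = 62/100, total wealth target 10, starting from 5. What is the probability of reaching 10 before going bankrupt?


Gambler's ruin formula:
r = q/p = 0.3800/0.6200 = 0.6129
P(win) = (1 - r^i)/(1 - r^N)
= (1 - 0.6129^5)/(1 - 0.6129^10)
= 0.9204

0.9204


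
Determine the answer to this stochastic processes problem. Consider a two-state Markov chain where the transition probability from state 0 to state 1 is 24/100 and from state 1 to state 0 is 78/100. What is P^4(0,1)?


Computing P^4 by matrix multiplication.
P = [[0.7600, 0.2400], [0.7800, 0.2200]]
After raising P to the power 4:
P^4(0,1) = 0.2353

0.2353


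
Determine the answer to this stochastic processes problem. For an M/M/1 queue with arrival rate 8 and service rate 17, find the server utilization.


rho = lambda/mu
= 8/17
= 0.4706

0.4706


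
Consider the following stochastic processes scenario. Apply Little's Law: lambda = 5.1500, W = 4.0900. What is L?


Little's Law: L = lambda * W
= 5.1500 * 4.0900
= 21.0635

21.0635


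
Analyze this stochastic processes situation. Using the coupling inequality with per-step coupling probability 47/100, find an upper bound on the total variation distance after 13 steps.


TV distance bound <= (1-delta)^n
= (1 - 0.4700)^13
= 0.5300^13
= 2.6037e-04

2.6037e-04


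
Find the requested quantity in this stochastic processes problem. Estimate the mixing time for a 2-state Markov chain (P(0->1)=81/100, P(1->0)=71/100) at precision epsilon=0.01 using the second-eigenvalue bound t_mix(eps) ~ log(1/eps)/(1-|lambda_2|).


lambda_2 = |1 - p01 - p10| = |1 - 0.8100 - 0.7100| = 0.5200
t_mix ~ log(1/eps)/(1 - |lambda_2|)
= log(100)/(1 - 0.5200) = 4.6052/0.4800
= 9.5941

9.5941


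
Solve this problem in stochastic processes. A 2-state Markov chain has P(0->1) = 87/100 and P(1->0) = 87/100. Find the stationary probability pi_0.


Stationary distribution: pi_0 = p10/(p01+p10), pi_1 = p01/(p01+p10)
p01 = 0.8700, p10 = 0.8700
pi_0 = 0.5000

0.5000


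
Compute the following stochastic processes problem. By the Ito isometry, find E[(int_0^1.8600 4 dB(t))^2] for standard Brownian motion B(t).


By Ito isometry: E[(int f dB)^2] = int f^2 dt
= 4^2 * 1.8600
= 16 * 1.8600 = 29.7600

29.7600


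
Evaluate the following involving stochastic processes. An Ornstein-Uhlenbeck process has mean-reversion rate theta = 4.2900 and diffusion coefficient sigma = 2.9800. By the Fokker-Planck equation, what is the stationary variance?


Stationary variance = sigma^2 / (2*theta)
= 2.9800^2 / (2*4.2900)
= 8.8804 / 8.5800
= 1.0350

1.0350


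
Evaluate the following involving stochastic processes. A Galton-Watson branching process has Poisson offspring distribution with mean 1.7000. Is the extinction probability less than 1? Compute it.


Since mu = 1.7000 > 1, extinction prob q < 1.
Solve s = exp(mu*(s-1)) iteratively.
q = 0.3088

0.3088


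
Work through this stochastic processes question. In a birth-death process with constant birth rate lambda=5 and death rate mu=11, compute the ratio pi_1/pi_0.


For birth-death process, pi_n/pi_0 = (lambda/mu)^n
= (5/11)^1
= 0.4545

0.4545


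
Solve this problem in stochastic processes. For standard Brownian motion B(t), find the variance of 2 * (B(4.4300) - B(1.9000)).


Var(alpha*(B(t)-B(s))) = alpha^2 * (t-s)
= 2^2 * (4.4300 - 1.9000)
= 4 * 2.5300
= 10.1200

10.1200


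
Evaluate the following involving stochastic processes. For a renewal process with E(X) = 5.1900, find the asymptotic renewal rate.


Long-run renewal rate = 1/E(X)
= 1/5.1900
= 0.1927

0.1927


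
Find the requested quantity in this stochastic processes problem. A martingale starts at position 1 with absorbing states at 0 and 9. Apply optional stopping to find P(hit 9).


By optional stopping theorem: E(M at tau) = M(0) = 1
P(hit 9)*9 + P(hit 0)*0 = 1
P(hit 9) = (1 - 0)/(9 - 0) = 1/9 = 0.1111

0.1111


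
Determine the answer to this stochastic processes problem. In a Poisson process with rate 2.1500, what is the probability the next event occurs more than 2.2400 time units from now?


P(X > t) = exp(-lambda * t)
= exp(-2.1500 * 2.2400)
= exp(-4.8160) = 0.0081

0.0081


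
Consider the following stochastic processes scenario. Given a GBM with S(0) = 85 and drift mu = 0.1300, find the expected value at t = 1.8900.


E[S(t)] = S(0) * exp(mu * t)
= 85 * exp(0.1300 * 1.8900)
= 85 * 1.2785
= 108.6739

108.6739


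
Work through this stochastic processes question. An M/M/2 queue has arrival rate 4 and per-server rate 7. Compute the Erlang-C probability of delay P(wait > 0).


a = lambda/mu = 0.5714
rho = a/c = 0.2857
Erlang-C formula applied:
C(c,a) = 0.1270

0.1270


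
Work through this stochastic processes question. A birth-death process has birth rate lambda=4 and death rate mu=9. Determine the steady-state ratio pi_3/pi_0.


For birth-death process, pi_n/pi_0 = (lambda/mu)^n
= (4/9)^3
= 0.0878

0.0878


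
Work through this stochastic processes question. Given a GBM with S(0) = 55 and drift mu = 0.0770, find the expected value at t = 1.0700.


E[S(t)] = S(0) * exp(mu * t)
= 55 * exp(0.0770 * 1.0700)
= 55 * 1.0859
= 59.7234

59.7234


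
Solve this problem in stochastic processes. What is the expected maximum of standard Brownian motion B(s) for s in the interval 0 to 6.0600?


E(max B(s)) = sqrt(2t/pi)
= sqrt(2*6.0600/pi)
= sqrt(3.8579)
= 1.9642

1.9642


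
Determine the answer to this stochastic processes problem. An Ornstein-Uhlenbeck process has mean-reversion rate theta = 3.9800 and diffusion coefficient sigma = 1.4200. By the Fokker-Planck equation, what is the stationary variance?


Stationary variance = sigma^2 / (2*theta)
= 1.4200^2 / (2*3.9800)
= 2.0164 / 7.9600
= 0.2533

0.2533


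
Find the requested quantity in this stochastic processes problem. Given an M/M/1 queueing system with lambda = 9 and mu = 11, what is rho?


rho = lambda/mu
= 9/11
= 0.8182

0.8182


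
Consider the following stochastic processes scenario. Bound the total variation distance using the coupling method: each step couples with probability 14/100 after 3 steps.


TV distance bound <= (1-delta)^n
= (1 - 0.1400)^3
= 0.8600^3
= 0.6361

0.6361


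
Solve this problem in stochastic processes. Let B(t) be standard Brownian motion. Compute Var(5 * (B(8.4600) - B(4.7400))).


Var(alpha*(B(t)-B(s))) = alpha^2 * (t-s)
= 5^2 * (8.4600 - 4.7400)
= 25 * 3.7200
= 93.0000

93.0000


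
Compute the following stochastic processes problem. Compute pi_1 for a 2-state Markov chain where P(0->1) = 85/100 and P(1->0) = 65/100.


Stationary distribution: pi_0 = p10/(p01+p10), pi_1 = p01/(p01+p10)
p01 = 0.8500, p10 = 0.6500
pi_1 = 0.5667

0.5667


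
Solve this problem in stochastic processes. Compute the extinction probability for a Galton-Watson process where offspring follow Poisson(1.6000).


Since mu = 1.6000 > 1, extinction prob q < 1.
Solve s = exp(mu*(s-1)) iteratively.
q = 0.3580

0.3580


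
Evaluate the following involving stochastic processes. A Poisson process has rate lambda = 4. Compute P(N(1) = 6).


P(N(t)=k) = (lambda*t)^k * exp(-lambda*t) / k!
lambda*t = 4
= 4^6 * exp(-4) / 6!
= 4096 * 0.0183 / 720
= 0.1042

0.1042


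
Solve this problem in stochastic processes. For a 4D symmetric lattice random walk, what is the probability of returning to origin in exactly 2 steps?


P(return in 2 steps) = P(reverse first step) = 1/(2d)
= 1/8
= 0.1250

0.1250


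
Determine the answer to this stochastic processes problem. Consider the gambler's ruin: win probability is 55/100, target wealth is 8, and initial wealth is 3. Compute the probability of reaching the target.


Gambler's ruin formula:
r = q/p = 0.4500/0.5500 = 0.8182
P(win) = (1 - r^i)/(1 - r^N)
= (1 - 0.8182^3)/(1 - 0.8182^8)
= 0.5659

0.5659


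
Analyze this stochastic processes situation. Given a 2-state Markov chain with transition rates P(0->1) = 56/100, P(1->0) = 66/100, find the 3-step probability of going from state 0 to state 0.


Computing P^3 by matrix multiplication.
P = [[0.4400, 0.5600], [0.6600, 0.3400]]
After raising P to the power 3:
P^3(0,0) = 0.5361

0.5361


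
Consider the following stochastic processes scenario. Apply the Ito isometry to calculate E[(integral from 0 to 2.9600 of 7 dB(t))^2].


By Ito isometry: E[(int f dB)^2] = int f^2 dt
= 7^2 * 2.9600
= 49 * 2.9600 = 145.0400

145.0400


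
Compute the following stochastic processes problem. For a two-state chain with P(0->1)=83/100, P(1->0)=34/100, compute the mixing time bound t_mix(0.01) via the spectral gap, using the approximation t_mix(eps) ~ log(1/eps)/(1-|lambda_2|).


lambda_2 = |1 - p01 - p10| = |1 - 0.8300 - 0.3400| = 0.1700
t_mix ~ log(1/eps)/(1 - |lambda_2|)
= log(100)/(1 - 0.1700) = 4.6052/0.8300
= 5.5484

5.5484


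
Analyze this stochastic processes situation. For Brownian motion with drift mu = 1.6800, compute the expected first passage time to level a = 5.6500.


Expected first passage time = a/mu
= 5.6500/1.6800
= 3.3631

3.3631


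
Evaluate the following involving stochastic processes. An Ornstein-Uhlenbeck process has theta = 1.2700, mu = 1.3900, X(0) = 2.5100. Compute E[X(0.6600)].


E[X(t)] = mu + (X(0) - mu)*exp(-theta*t)
= 1.3900 + (2.5100 - 1.3900)*exp(-1.2700*0.6600)
= 1.3900 + 1.1200 * 0.4325
= 1.8744

1.8744


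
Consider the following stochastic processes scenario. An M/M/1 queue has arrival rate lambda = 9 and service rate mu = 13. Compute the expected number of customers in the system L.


rho = 9/13 = 0.6923
L = rho/(1-rho)
= 0.6923/0.3077
= 2.2500

2.2500


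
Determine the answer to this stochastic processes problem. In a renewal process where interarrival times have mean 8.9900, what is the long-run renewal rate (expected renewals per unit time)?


Long-run renewal rate = 1/E(X)
= 1/8.9900
= 0.1112

0.1112


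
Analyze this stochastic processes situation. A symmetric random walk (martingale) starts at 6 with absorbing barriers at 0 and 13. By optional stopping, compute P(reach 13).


By optional stopping theorem: E(M at tau) = M(0) = 6
P(hit 13)*13 + P(hit 0)*0 = 6
P(hit 13) = (6 - 0)/(13 - 0) = 6/13 = 0.4615

0.4615


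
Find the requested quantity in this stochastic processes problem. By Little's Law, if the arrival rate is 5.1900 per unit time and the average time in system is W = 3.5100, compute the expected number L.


Little's Law: L = lambda * W
= 5.1900 * 3.5100
= 18.2169

18.2169


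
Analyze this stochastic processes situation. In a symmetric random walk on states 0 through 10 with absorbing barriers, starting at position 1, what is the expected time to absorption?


For symmetric RW on 0,...,N with absorbing barriers, E(i) = i*(N-i)
E(1) = 1 * 9 = 9

9


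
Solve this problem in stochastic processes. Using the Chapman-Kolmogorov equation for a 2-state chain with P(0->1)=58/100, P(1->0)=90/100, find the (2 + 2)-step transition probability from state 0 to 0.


P^4 = P^2 * P^2
Computing via matrix multiplication of the transition matrix.
Entry (0,0) of P^4 = 0.6289

0.6289


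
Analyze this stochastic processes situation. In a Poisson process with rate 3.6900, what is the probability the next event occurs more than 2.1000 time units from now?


P(X > t) = exp(-lambda * t)
= exp(-3.6900 * 2.1000)
= exp(-7.7490) = 4.3117e-04

4.3117e-04


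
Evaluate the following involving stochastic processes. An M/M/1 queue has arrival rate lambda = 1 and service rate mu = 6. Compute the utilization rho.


rho = lambda/mu
= 1/6
= 0.1667

0.1667


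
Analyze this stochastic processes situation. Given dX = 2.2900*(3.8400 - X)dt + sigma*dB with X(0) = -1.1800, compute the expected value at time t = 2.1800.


E[X(t)] = mu + (X(0) - mu)*exp(-theta*t)
= 3.8400 + (-1.1800 - 3.8400)*exp(-2.2900*2.1800)
= 3.8400 + -5.0200 * 0.0068
= 3.8059

3.8059


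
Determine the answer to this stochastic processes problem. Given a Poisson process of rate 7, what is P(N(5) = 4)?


P(N(t)=k) = (lambda*t)^k * exp(-lambda*t) / k!
lambda*t = 35
= 35^4 * exp(-35) / 4!
= 1500625 * 6.3051e-16 / 24
= 3.9423e-11

3.9423e-11


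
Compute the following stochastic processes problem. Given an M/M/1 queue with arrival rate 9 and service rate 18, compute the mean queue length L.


rho = 9/18 = 0.5000
L = rho/(1-rho)
= 0.5000/0.5000
= 1.0000

1.0000


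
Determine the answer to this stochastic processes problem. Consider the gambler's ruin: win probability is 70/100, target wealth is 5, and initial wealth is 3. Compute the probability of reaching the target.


Gambler's ruin formula:
r = q/p = 0.3000/0.7000 = 0.4286
P(win) = (1 - r^i)/(1 - r^N)
= (1 - 0.4286^3)/(1 - 0.4286^5)
= 0.9348

0.9348


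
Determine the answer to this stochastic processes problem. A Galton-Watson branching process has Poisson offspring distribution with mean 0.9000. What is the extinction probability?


Since mu = 0.9000 <= 1, extinction probability = 1.

1.0000


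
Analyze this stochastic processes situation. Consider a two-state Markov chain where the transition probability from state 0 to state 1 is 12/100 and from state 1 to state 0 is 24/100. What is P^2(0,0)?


Computing P^2 by matrix multiplication.
P = [[0.8800, 0.1200], [0.2400, 0.7600]]
After raising P to the power 2:
P^2(0,0) = 0.8032

0.8032


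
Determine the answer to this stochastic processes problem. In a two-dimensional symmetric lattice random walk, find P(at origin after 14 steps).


P = C(14,7)^2 / 4^14
= 3432^2 / 268435456
= 11778624 / 268435456
= 0.0439

0.0439


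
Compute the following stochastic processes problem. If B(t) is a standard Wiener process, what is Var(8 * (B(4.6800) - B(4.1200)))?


Var(alpha*(B(t)-B(s))) = alpha^2 * (t-s)
= 8^2 * (4.6800 - 4.1200)
= 64 * 0.5600
= 35.8400

35.8400


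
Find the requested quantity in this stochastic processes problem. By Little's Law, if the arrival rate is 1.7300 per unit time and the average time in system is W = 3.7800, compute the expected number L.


Little's Law: L = lambda * W
= 1.7300 * 3.7800
= 6.5394

6.5394


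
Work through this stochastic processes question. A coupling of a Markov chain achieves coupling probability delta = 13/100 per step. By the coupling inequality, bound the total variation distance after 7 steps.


TV distance bound <= (1-delta)^n
= (1 - 0.1300)^7
= 0.8700^7
= 0.3773

0.3773


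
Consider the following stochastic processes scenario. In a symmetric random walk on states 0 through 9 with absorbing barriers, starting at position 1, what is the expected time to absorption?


For symmetric RW on 0,...,N with absorbing barriers, E(i) = i*(N-i)
E(1) = 1 * 8 = 8

8


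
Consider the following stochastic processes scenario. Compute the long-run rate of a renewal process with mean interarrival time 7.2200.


Long-run renewal rate = 1/E(X)
= 1/7.2200
= 0.1385

0.1385


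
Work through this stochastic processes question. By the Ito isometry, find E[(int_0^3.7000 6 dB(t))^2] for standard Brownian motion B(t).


By Ito isometry: E[(int f dB)^2] = int f^2 dt
= 6^2 * 3.7000
= 36 * 3.7000 = 133.2000

133.2000


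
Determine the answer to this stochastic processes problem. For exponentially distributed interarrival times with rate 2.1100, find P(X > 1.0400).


P(X > t) = exp(-lambda * t)
= exp(-2.1100 * 1.0400)
= exp(-2.1944) = 0.1114

0.1114


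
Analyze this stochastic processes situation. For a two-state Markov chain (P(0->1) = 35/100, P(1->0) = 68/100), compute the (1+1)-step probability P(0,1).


P^2 = P^1 * P^1
Computing via matrix multiplication of the transition matrix.
Entry (0,1) of P^2 = 0.3395

0.3395


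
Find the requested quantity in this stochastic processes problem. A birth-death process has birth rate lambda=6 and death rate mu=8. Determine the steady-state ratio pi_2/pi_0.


For birth-death process, pi_n/pi_0 = (lambda/mu)^n
= (6/8)^2
= 0.5625

0.5625


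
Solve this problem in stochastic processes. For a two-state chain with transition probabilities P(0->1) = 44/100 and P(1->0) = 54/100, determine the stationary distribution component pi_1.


Stationary distribution: pi_0 = p10/(p01+p10), pi_1 = p01/(p01+p10)
p01 = 0.4400, p10 = 0.5400
pi_1 = 0.4490

0.4490


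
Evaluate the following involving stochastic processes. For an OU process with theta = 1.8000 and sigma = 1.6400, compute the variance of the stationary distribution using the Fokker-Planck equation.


Stationary variance = sigma^2 / (2*theta)
= 1.6400^2 / (2*1.8000)
= 2.6896 / 3.6000
= 0.7471

0.7471


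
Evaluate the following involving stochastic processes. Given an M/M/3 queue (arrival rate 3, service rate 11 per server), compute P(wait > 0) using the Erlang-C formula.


a = lambda/mu = 0.2727
rho = a/c = 0.0909
Erlang-C formula applied:
C(c,a) = 0.0028

0.0028


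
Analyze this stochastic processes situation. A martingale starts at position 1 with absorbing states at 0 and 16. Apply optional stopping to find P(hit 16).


By optional stopping theorem: E(M at tau) = M(0) = 1
P(hit 16)*16 + P(hit 0)*0 = 1
P(hit 16) = (1 - 0)/(16 - 0) = 1/16 = 0.0625

0.0625


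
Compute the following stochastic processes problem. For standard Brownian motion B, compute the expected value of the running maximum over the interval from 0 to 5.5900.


E(max B(s)) = sqrt(2t/pi)
= sqrt(2*5.5900/pi)
= sqrt(3.5587)
= 1.8865

1.8865


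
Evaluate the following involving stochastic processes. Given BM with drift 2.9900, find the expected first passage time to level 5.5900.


Expected first passage time = a/mu
= 5.5900/2.9900
= 1.8696

1.8696


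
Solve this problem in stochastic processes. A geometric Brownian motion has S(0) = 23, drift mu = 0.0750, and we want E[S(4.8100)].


E[S(t)] = S(0) * exp(mu * t)
= 23 * exp(0.0750 * 4.8100)
= 23 * 1.4344
= 32.9913

32.9913


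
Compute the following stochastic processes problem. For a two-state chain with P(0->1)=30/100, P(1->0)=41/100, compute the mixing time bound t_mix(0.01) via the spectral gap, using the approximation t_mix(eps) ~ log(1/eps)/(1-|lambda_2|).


lambda_2 = |1 - p01 - p10| = |1 - 0.3000 - 0.4100| = 0.2900
t_mix ~ log(1/eps)/(1 - |lambda_2|)
= log(100)/(1 - 0.2900) = 4.6052/0.7100
= 6.4862

6.4862


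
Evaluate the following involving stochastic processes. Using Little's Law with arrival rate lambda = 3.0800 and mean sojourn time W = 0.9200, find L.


Little's Law: L = lambda * W
= 3.0800 * 0.9200
= 2.8336

2.8336


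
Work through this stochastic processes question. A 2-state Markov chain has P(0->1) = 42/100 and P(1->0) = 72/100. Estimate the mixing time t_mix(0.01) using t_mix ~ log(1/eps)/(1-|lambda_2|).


lambda_2 = |1 - p01 - p10| = |1 - 0.4200 - 0.7200| = 0.1400
t_mix ~ log(1/eps)/(1 - |lambda_2|)
= log(100)/(1 - 0.1400) = 4.6052/0.8600
= 5.3548

5.3548


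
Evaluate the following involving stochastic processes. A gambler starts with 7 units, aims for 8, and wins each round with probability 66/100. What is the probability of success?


Gambler's ruin formula:
r = q/p = 0.3400/0.6600 = 0.5152
P(win) = (1 - r^i)/(1 - r^N)
= (1 - 0.5152^7)/(1 - 0.5152^8)
= 0.9953

0.9953


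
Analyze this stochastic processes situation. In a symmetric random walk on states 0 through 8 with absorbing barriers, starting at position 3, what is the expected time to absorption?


For symmetric RW on 0,...,N with absorbing barriers, E(i) = i*(N-i)
E(3) = 3 * 5 = 15

15


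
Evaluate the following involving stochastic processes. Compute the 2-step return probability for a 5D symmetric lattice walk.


P(return in 2 steps) = P(reverse first step) = 1/(2d)
= 1/10
= 0.1000

0.1000


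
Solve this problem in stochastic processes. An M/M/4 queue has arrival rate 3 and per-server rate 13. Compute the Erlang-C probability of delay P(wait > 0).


a = lambda/mu = 0.2308
rho = a/c = 0.0577
Erlang-C formula applied:
C(c,a) = 9.9560e-05

9.9560e-05


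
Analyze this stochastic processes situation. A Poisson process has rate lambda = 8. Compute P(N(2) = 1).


P(N(t)=k) = (lambda*t)^k * exp(-lambda*t) / k!
lambda*t = 16
= 16^1 * exp(-16) / 1!
= 16 * 1.1254e-07 / 1
= 1.8006e-06

1.8006e-06


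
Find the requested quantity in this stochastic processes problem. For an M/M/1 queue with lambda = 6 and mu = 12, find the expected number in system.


rho = 6/12 = 0.5000
L = rho/(1-rho)
= 0.5000/0.5000
= 1.0000

1.0000


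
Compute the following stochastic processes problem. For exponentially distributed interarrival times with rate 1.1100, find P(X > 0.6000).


P(X > t) = exp(-lambda * t)
= exp(-1.1100 * 0.6000)
= exp(-0.6660) = 0.5138

0.5138
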